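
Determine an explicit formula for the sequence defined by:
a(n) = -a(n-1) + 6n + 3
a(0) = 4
First-order linear with linear forcing.
Homogeneous solution: a_h(n) = A·(-1)^n.
Try particular a_p(n) = pn + q. Substituting:
  pn + q = -(p(n-1) + q) + 6n + 3.
Matching the n-coefficient: p = -p + 6 ⇒ p = 3.
Matching constants: q = p - q + 3 ⇒ q = 3.
General: a(n) = A·(-1)^n + 3 n + 3.
Apply a(0) = 4: A + 3 = 4 ⇒ A = 1.
So a(n) = \left(-1\right)^{n} + 3 n + 3.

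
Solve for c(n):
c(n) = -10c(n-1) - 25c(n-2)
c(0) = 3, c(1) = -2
Characteristic equation: x² + 10x + 25 = 0, which is (x - (-5))².
Repeated root r = -5.
General solution: c(n) = (A + Bn)·(-5)^n.
From c(0) = 3: A = 3.
From c(1) = -2: (A + B)·(-5) = -2 ⇒ B = - \frac{13}{5}.
So c(n) = \left(3 - \frac{13 n}{5}\right) \cdot (-5)^n.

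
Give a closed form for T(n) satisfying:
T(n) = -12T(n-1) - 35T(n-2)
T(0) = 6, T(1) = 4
Characteristic equation: x² + 12x + 35 = 0, which factors as (x - (-5))(x - (-7)) = 0.
Roots r₁ = -5, r₂ = -7 (distinct).
General solution: T(n) = A·(-5)^n + B·(-7)^n.
From T(0) = 6: A + B = 6.
From T(1) = 4: -5A - 7B = 4.
Solving: A = 23, B = -17.
So T(n) = 23 \left(-5\right)^{n} - 17 \left(-7\right)^{n}.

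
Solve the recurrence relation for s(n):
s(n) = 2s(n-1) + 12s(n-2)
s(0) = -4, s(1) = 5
Characteristic equation: x² - 2x - 12 = 0.
Discriminant Δ = (2)² + 4·(12) = 52.
Roots r₁,₂ = (2 ± √52)/2, so r₁ = 1 + \sqrt{13}, r₂ = 1 - \sqrt{13}.
General solution: s(n) = A·r₁^n + B·r₂^n.
From the initial conditions, A + B = -4 and r₁A + r₂B = 5.
Since r₁ - r₂ = √52: A = (5 - (-4)r₂)/√52 = -2 + \frac{9 \sqrt{13}}{26}, and B = -4 - A = -2 - \frac{9 \sqrt{13}}{26}.
So s(n) = \left(-2 + \frac{9 \sqrt{13}}{26}\right)\left(1 + \sqrt{13}\right)^n + \left(-2 - \frac{9 \sqrt{13}}{26}\right)\left(1 - \sqrt{13}\right)^n.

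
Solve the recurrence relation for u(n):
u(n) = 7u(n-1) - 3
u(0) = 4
First-order linear non-homogeneous.
Homogeneous solution: u_h(n) = A·(7)^n.
Try constant particular solution u_p = K: K = 7K - 3 ⇒ K = \frac{1}{2}.
General: u(n) = A·(7)^n + \frac{1}{2}.
Apply u(0) = 4: A + \frac{1}{2} = 4 ⇒ A = \frac{7}{2}.
So u(n) = \frac{7 \cdot 7^{n}}{2} + \frac{1}{2}.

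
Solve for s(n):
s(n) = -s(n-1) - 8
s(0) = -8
First-order linear non-homogeneous.
Homogeneous solution: s_h(n) = A·(-1)^n.
Try constant particular solution s_p = K: K = -K - 8 ⇒ K = -4.
General: s(n) = A·(-1)^n - 4.
Apply s(0) = -8: A - 4 = -8 ⇒ A = -4.
So s(n) = - 4 \left(-1\right)^{n} - 4.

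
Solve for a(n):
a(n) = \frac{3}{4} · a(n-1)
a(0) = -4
Pure geometric recurrence with ratio \frac{3}{4}.
By induction a(n) = a(0) · (\frac{3}{4})^n = - 4 \left(\frac{3}{4}\right)^{n}.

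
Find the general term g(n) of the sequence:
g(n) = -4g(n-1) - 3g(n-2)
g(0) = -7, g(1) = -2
Characteristic equation: x² + 4x + 3 = 0, which factors as (x - (-1))(x - (-3)) = 0.
Roots r₁ = -1, r₂ = -3 (distinct).
General solution: g(n) = A·(-1)^n + B·(-3)^n.
From g(0) = -7: A + B = -7.
From g(1) = -2: -A - 3B = -2.
Solving: A = - \frac{23}{2}, B = \frac{9}{2}.
So g(n) = - \frac{23 \left(-1\right)^{n}}{2} + \frac{9 \left(-3\right)^{n}}{2}.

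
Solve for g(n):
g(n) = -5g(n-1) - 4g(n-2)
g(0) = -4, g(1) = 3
Characteristic equation: x² + 5x + 4 = 0, which factors as (x - (-1))(x - (-4)) = 0.
Roots r₁ = -1, r₂ = -4 (distinct).
General solution: g(n) = A·(-1)^n + B·(-4)^n.
From g(0) = -4: A + B = -4.
From g(1) = 3: -A - 4B = 3.
Solving: A = - \frac{13}{3}, B = \frac{1}{3}.
So g(n) = - \frac{13 \left(-1\right)^{n}}{3} + \frac{\left(-4\right)^{n}}{3}.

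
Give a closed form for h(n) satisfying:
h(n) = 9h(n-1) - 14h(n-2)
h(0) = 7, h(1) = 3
Characteristic equation: x² - 9x + 14 = 0, which factors as (x - (2))(x - (7)) = 0.
Roots r₁ = 2, r₂ = 7 (distinct).
General solution: h(n) = A·(2)^n + B·(7)^n.
From h(0) = 7: A + B = 7.
From h(1) = 3: 2A + 7B = 3.
Solving: A = \frac{46}{5}, B = - \frac{11}{5}.
So h(n) = \frac{46 \cdot 2^{n}}{5} - \frac{11 \cdot 7^{n}}{5}.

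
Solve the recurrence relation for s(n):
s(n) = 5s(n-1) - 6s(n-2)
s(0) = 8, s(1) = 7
Characteristic equation: x² - 5x + 6 = 0, which factors as (x - (2))(x - (3)) = 0.
Roots r₁ = 2, r₂ = 3 (distinct).
General solution: s(n) = A·(2)^n + B·(3)^n.
From s(0) = 8: A + B = 8.
From s(1) = 7: 2A + 3B = 7.
Solving: A = 17, B = -9.
So s(n) = 17 \cdot 2^{n} - 9 \cdot 3^{n}.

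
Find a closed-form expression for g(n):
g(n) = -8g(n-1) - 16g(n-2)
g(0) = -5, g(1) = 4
Characteristic equation: x² + 8x + 16 = 0, which is (x - (-4))².
Repeated root r = -4.
General solution: g(n) = (A + Bn)·(-4)^n.
From g(0) = -5: A = -5.
From g(1) = 4: (A + B)·(-4) = 4 ⇒ B = 4.
So g(n) = \left(4 n - 5\right) \cdot (-4)^n.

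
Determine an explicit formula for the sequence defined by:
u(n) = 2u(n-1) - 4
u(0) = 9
First-order linear non-homogeneous.
Homogeneous solution: u_h(n) = A·(2)^n.
Try constant particular solution u_p = K: K = 2K - 4 ⇒ K = 4.
General: u(n) = A·(2)^n + 4.
Apply u(0) = 9: A + 4 = 9 ⇒ A = 5.
So u(n) = 5 \cdot 2^{n} + 4.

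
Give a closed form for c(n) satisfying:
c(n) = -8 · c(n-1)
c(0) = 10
Pure geometric recurrence with ratio -8.
By induction c(n) = c(0) · (-8)^n = 10 \left(-8\right)^{n}.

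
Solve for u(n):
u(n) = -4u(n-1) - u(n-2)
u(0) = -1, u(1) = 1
Characteristic equation: x² + 4x + 1 = 0.
Discriminant Δ = (-4)² + 4·(-1) = 12.
Roots r₁,₂ = (-4 ± √12)/2, so r₁ = -2 + \sqrt{3}, r₂ = -2 - \sqrt{3}.
General solution: u(n) = A·r₁^n + B·r₂^n.
From the initial conditions, A + B = -1 and r₁A + r₂B = 1.
Since r₁ - r₂ = √12: A = (1 - (-1)r₂)/√12 = - \frac{1}{2} - \frac{\sqrt{3}}{6}, and B = -1 - A = - \frac{1}{2} + \frac{\sqrt{3}}{6}.
So u(n) = \left(- \frac{1}{2} - \frac{\sqrt{3}}{6}\right)\left(-2 + \sqrt{3}\right)^n + \left(- \frac{1}{2} + \frac{\sqrt{3}}{6}\right)\left(-2 - \sqrt{3}\right)^n.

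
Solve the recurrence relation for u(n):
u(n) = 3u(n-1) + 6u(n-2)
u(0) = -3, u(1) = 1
Characteristic equation: x² - 3x - 6 = 0.
Discriminant Δ = (3)² + 4·(6) = 33.
Roots r₁,₂ = (3 ± √33)/2, so r₁ = \frac{3}{2} + \frac{\sqrt{33}}{2}, r₂ = \frac{3}{2} - \frac{\sqrt{33}}{2}.
General solution: u(n) = A·r₁^n + B·r₂^n.
From the initial conditions, A + B = -3 and r₁A + r₂B = 1.
Since r₁ - r₂ = √33: A = (1 - (-3)r₂)/√33 = - \frac{3}{2} + \frac{\sqrt{33}}{6}, and B = -3 - A = - \frac{3}{2} - \frac{\sqrt{33}}{6}.
So u(n) = \left(- \frac{3}{2} + \frac{\sqrt{33}}{6}\right)\left(\frac{3}{2} + \frac{\sqrt{33}}{2}\right)^n + \left(- \frac{3}{2} - \frac{\sqrt{33}}{6}\right)\left(\frac{3}{2} - \frac{\sqrt{33}}{2}\right)^n.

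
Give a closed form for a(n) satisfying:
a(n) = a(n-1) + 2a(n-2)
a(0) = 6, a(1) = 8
Characteristic equation: x² - x - 2 = 0, which factors as (x - (-1))(x - (2)) = 0.
Roots r₁ = -1, r₂ = 2 (distinct).
General solution: a(n) = A·(-1)^n + B·(2)^n.
From a(0) = 6: A + B = 6.
From a(1) = 8: -A + 2B = 8.
Solving: A = \frac{4}{3}, B = \frac{14}{3}.
So a(n) = \frac{4 \left(-1\right)^{n}}{3} + \frac{14 \cdot 2^{n}}{3}.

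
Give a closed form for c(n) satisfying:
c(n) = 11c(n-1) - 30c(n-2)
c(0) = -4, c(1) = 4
Characteristic equation: x² - 11x + 30 = 0, which factors as (x - (6))(x - (5)) = 0.
Roots r₁ = 6, r₂ = 5 (distinct).
General solution: c(n) = A·(6)^n + B·(5)^n.
From c(0) = -4: A + B = -4.
From c(1) = 4: 6A + 5B = 4.
Solving: A = 24, B = -28.
So c(n) = - 28 \cdot 5^{n} + 24 \cdot 6^{n}.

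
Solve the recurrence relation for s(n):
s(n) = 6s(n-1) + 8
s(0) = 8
First-order linear non-homogeneous.
Homogeneous solution: s_h(n) = A·(6)^n.
Try constant particular solution s_p = K: K = 6K + 8 ⇒ K = - \frac{8}{5}.
General: s(n) = A·(6)^n - \frac{8}{5}.
Apply s(0) = 8: A - \frac{8}{5} = 8 ⇒ A = \frac{48}{5}.
So s(n) = \frac{48 \cdot 6^{n}}{5} - \frac{8}{5}.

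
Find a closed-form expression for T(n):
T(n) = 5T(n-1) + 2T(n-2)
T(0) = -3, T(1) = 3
Characteristic equation: x² - 5x - 2 = 0.
Discriminant Δ = (5)² + 4·(2) = 33.
Roots r₁,₂ = (5 ± √33)/2, so r₁ = \frac{5}{2} + \frac{\sqrt{33}}{2}, r₂ = \frac{5}{2} - \frac{\sqrt{33}}{2}.
General solution: T(n) = A·r₁^n + B·r₂^n.
From the initial conditions, A + B = -3 and r₁A + r₂B = 3.
Since r₁ - r₂ = √33: A = (3 - (-3)r₂)/√33 = - \frac{3}{2} + \frac{7 \sqrt{33}}{22}, and B = -3 - A = - \frac{7 \sqrt{33}}{22} - \frac{3}{2}.
So T(n) = \left(- \frac{3}{2} + \frac{7 \sqrt{33}}{22}\right)\left(\frac{5}{2} + \frac{\sqrt{33}}{2}\right)^n + \left(- \frac{7 \sqrt{33}}{22} - \frac{3}{2}\right)\left(\frac{5}{2} - \frac{\sqrt{33}}{2}\right)^n.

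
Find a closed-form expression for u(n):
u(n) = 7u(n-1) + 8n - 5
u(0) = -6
First-order linear with linear forcing.
Homogeneous solution: u_h(n) = A·(7)^n.
Try particular u_p(n) = pn + q. Substituting:
  pn + q = 7(p(n-1) + q) + 8n - 5.
Matching the n-coefficient: p = 7p + 8 ⇒ p = - \frac{4}{3}.
Matching constants: q = -7p + 7q - 5 ⇒ q = - \frac{13}{18}.
General: u(n) = A·(7)^n - \frac{4 n}{3} - \frac{13}{18}.
Apply u(0) = -6: A - \frac{13}{18} = -6 ⇒ A = - \frac{95}{18}.
So u(n) = - \frac{95 \cdot 7^{n}}{18} - \frac{4 n}{3} - \frac{13}{18}.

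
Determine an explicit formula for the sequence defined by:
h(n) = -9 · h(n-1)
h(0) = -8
Pure geometric recurrence with ratio -9.
By induction h(n) = h(0) · (-9)^n = - 8 \left(-9\right)^{n}.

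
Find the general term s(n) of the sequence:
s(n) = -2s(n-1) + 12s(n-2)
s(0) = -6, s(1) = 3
Characteristic equation: x² + 2x - 12 = 0.
Discriminant Δ = (-2)² + 4·(12) = 52.
Roots r₁,₂ = (-2 ± √52)/2, so r₁ = -1 + \sqrt{13}, r₂ = - \sqrt{13} - 1.
General solution: s(n) = A·r₁^n + B·r₂^n.
From the initial conditions, A + B = -6 and r₁A + r₂B = 3.
Since r₁ - r₂ = √52: A = (3 - (-6)r₂)/√52 = -3 - \frac{3 \sqrt{13}}{26}, and B = -6 - A = -3 + \frac{3 \sqrt{13}}{26}.
So s(n) = \left(-3 - \frac{3 \sqrt{13}}{26}\right)\left(-1 + \sqrt{13}\right)^n + \left(-3 + \frac{3 \sqrt{13}}{26}\right)\left(- \sqrt{13} - 1\right)^n.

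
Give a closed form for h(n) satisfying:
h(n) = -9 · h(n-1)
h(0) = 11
Pure geometric recurrence with ratio -9.
By induction h(n) = h(0) · (-9)^n = 11 \left(-9\right)^{n}.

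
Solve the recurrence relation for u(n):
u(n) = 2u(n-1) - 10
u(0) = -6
First-order linear non-homogeneous.
Homogeneous solution: u_h(n) = A·(2)^n.
Try constant particular solution u_p = K: K = 2K - 10 ⇒ K = 10.
General: u(n) = A·(2)^n + 10.
Apply u(0) = -6: A + 10 = -6 ⇒ A = -16.
So u(n) = 10 - 16 \cdot 2^{n}.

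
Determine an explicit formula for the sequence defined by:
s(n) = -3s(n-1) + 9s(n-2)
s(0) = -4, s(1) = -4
Characteristic equation: x² + 3x - 9 = 0.
Discriminant Δ = (-3)² + 4·(9) = 45.
Roots r₁,₂ = (-3 ± √45)/2, so r₁ = - \frac{3}{2} + \frac{3 \sqrt{5}}{2}, r₂ = - \frac{3 \sqrt{5}}{2} - \frac{3}{2}.
General solution: s(n) = A·r₁^n + B·r₂^n.
From the initial conditions, A + B = -4 and r₁A + r₂B = -4.
Since r₁ - r₂ = √45: A = (-4 - (-4)r₂)/√45 = -2 - \frac{2 \sqrt{5}}{3}, and B = -4 - A = -2 + \frac{2 \sqrt{5}}{3}.
So s(n) = \left(-2 - \frac{2 \sqrt{5}}{3}\right)\left(- \frac{3}{2} + \frac{3 \sqrt{5}}{2}\right)^n + \left(-2 + \frac{2 \sqrt{5}}{3}\right)\left(- \frac{3 \sqrt{5}}{2} - \frac{3}{2}\right)^n.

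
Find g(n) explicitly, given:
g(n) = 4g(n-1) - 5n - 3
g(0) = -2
First-order linear with linear forcing.
Homogeneous solution: g_h(n) = A·(4)^n.
Try particular g_p(n) = pn + q. Substituting:
  pn + q = 4(p(n-1) + q) - 5n - 3.
Matching the n-coefficient: p = 4p - 5 ⇒ p = \frac{5}{3}.
Matching constants: q = -4p + 4q - 3 ⇒ q = \frac{29}{9}.
General: g(n) = A·(4)^n + \frac{5 n}{3} + \frac{29}{9}.
Apply g(0) = -2: A + \frac{29}{9} = -2 ⇒ A = - \frac{47}{9}.
So g(n) = - \frac{47 \cdot 4^{n}}{9} + \frac{5 n}{3} + \frac{29}{9}.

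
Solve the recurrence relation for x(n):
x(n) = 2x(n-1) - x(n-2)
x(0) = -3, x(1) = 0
Characteristic equation: x² - 2x + 1 = 0, which is (x - (1))².
Repeated root r = 1.
General solution: x(n) = (A + Bn)·(1)^n.
From x(0) = -3: A = -3.
From x(1) = 0: (A + B)·(1) = 0 ⇒ B = 3.
So x(n) = \left(3 n - 3\right) \cdot (1)^n.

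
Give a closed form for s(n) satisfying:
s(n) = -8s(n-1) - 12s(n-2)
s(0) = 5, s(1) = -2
Characteristic equation: x² + 8x + 12 = 0, which factors as (x - (-6))(x - (-2)) = 0.
Roots r₁ = -6, r₂ = -2 (distinct).
General solution: s(n) = A·(-6)^n + B·(-2)^n.
From s(0) = 5: A + B = 5.
From s(1) = -2: -6A - 2B = -2.
Solving: A = -2, B = 7.
So s(n) = 7 \left(-2\right)^{n} - 2 \left(-6\right)^{n}.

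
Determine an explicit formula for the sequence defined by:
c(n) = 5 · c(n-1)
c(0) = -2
Pure geometric recurrence with ratio 5.
By induction c(n) = c(0) · (5)^n = - 2 \cdot 5^{n}.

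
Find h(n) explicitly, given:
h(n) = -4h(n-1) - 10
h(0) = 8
First-order linear non-homogeneous.
Homogeneous solution: h_h(n) = A·(-4)^n.
Try constant particular solution h_p = K: K = -4K - 10 ⇒ K = -2.
General: h(n) = A·(-4)^n - 2.
Apply h(0) = 8: A - 2 = 8 ⇒ A = 10.
So h(n) = 10 \left(-4\right)^{n} - 2.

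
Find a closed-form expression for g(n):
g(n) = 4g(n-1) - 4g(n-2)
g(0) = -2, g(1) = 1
Characteristic equation: x² - 4x + 4 = 0, which is (x - (2))².
Repeated root r = 2.
General solution: g(n) = (A + Bn)·(2)^n.
From g(0) = -2: A = -2.
From g(1) = 1: (A + B)·(2) = 1 ⇒ B = \frac{5}{2}.
So g(n) = \left(\frac{5 n}{2} - 2\right) \cdot (2)^n.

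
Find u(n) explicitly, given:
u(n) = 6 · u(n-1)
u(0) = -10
Pure geometric recurrence with ratio 6.
By induction u(n) = u(0) · (6)^n = - 10 \cdot 6^{n}.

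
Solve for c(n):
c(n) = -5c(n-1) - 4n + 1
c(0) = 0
First-order linear with linear forcing.
Homogeneous solution: c_h(n) = A·(-5)^n.
Try particular c_p(n) = pn + q. Substituting:
  pn + q = -5(p(n-1) + q) - 4n + 1.
Matching the n-coefficient: p = -5p - 4 ⇒ p = - \frac{2}{3}.
Matching constants: q = 5p - 5q + 1 ⇒ q = - \frac{7}{18}.
General: c(n) = A·(-5)^n - \frac{2 n}{3} - \frac{7}{18}.
Apply c(0) = 0: A - \frac{7}{18} = 0 ⇒ A = \frac{7}{18}.
So c(n) = \frac{7 \left(-5\right)^{n}}{18} - \frac{2 n}{3} - \frac{7}{18}.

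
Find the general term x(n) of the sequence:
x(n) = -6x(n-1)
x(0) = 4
This is a homogeneous first-order recurrence with ratio -6.
By induction x(n) = x(0) · (-6)^n = 4 \left(-6\right)^{n}.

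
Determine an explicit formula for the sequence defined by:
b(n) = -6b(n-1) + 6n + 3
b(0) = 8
First-order linear with linear forcing.
Homogeneous solution: b_h(n) = A·(-6)^n.
Try particular b_p(n) = pn + q. Substituting:
  pn + q = -6(p(n-1) + q) + 6n + 3.
Matching the n-coefficient: p = -6p + 6 ⇒ p = \frac{6}{7}.
Matching constants: q = 6p - 6q + 3 ⇒ q = \frac{57}{49}.
General: b(n) = A·(-6)^n + \frac{6 n}{7} + \frac{57}{49}.
Apply b(0) = 8: A + \frac{57}{49} = 8 ⇒ A = \frac{335}{49}.
So b(n) = \frac{335 \left(-6\right)^{n}}{49} + \frac{6 n}{7} + \frac{57}{49}.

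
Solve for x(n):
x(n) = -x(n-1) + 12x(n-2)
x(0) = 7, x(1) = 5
Characteristic equation: x² + x - 12 = 0, which factors as (x - (3))(x - (-4)) = 0.
Roots r₁ = 3, r₂ = -4 (distinct).
General solution: x(n) = A·(3)^n + B·(-4)^n.
From x(0) = 7: A + B = 7.
From x(1) = 5: 3A - 4B = 5.
Solving: A = \frac{33}{7}, B = \frac{16}{7}.
So x(n) = \frac{16 \left(-4\right)^{n}}{7} + \frac{33 \cdot 3^{n}}{7}.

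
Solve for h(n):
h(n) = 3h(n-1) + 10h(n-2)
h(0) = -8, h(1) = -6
Characteristic equation: x² - 3x - 10 = 0, which factors as (x - (5))(x - (-2)) = 0.
Roots r₁ = 5, r₂ = -2 (distinct).
General solution: h(n) = A·(5)^n + B·(-2)^n.
From h(0) = -8: A + B = -8.
From h(1) = -6: 5A - 2B = -6.
Solving: A = - \frac{22}{7}, B = - \frac{34}{7}.
So h(n) = - \frac{34 \left(-2\right)^{n}}{7} - \frac{22 \cdot 5^{n}}{7}.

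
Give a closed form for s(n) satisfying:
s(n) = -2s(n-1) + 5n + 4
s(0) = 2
First-order linear with linear forcing.
Homogeneous solution: s_h(n) = A·(-2)^n.
Try particular s_p(n) = pn + q. Substituting:
  pn + q = -2(p(n-1) + q) + 5n + 4.
Matching the n-coefficient: p = -2p + 5 ⇒ p = \frac{5}{3}.
Matching constants: q = 2p - 2q + 4 ⇒ q = \frac{22}{9}.
General: s(n) = A·(-2)^n + \frac{5 n}{3} + \frac{22}{9}.
Apply s(0) = 2: A + \frac{22}{9} = 2 ⇒ A = - \frac{4}{9}.
So s(n) = - \frac{4 \left(-2\right)^{n}}{9} + \frac{5 n}{3} + \frac{22}{9}.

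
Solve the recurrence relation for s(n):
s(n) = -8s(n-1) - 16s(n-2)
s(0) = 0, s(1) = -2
Characteristic equation: x² + 8x + 16 = 0, which is (x - (-4))².
Repeated root r = -4.
General solution: s(n) = (A + Bn)·(-4)^n.
From s(0) = 0: A = 0.
From s(1) = -2: (A + B)·(-4) = -2 ⇒ B = \frac{1}{2}.
So s(n) = \left(\frac{n}{2}\right) \cdot (-4)^n.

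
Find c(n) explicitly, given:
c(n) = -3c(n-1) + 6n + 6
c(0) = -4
First-order linear with linear forcing.
Homogeneous solution: c_h(n) = A·(-3)^n.
Try particular c_p(n) = pn + q. Substituting:
  pn + q = -3(p(n-1) + q) + 6n + 6.
Matching the n-coefficient: p = -3p + 6 ⇒ p = \frac{3}{2}.
Matching constants: q = 3p - 3q + 6 ⇒ q = \frac{21}{8}.
General: c(n) = A·(-3)^n + \frac{3 n}{2} + \frac{21}{8}.
Apply c(0) = -4: A + \frac{21}{8} = -4 ⇒ A = - \frac{53}{8}.
So c(n) = - \frac{53 \left(-3\right)^{n}}{8} + \frac{3 n}{2} + \frac{21}{8}.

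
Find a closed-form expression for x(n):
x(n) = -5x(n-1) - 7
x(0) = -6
First-order linear non-homogeneous.
Homogeneous solution: x_h(n) = A·(-5)^n.
Try constant particular solution x_p = K: K = -5K - 7 ⇒ K = - \frac{7}{6}.
General: x(n) = A·(-5)^n - \frac{7}{6}.
Apply x(0) = -6: A - \frac{7}{6} = -6 ⇒ A = - \frac{29}{6}.
So x(n) = - \frac{29 \left(-5\right)^{n}}{6} - \frac{7}{6}.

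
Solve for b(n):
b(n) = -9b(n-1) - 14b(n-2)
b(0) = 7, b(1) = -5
Characteristic equation: x² + 9x + 14 = 0, which factors as (x - (-7))(x - (-2)) = 0.
Roots r₁ = -7, r₂ = -2 (distinct).
General solution: b(n) = A·(-7)^n + B·(-2)^n.
From b(0) = 7: A + B = 7.
From b(1) = -5: -7A - 2B = -5.
Solving: A = - \frac{9}{5}, B = \frac{44}{5}.
So b(n) = \frac{44 \left(-2\right)^{n}}{5} - \frac{9 \left(-7\right)^{n}}{5}.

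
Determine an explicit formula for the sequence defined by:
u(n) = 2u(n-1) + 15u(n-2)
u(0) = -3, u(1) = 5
Characteristic equation: x² - 2x - 15 = 0, which factors as (x - (-3))(x - (5)) = 0.
Roots r₁ = -3, r₂ = 5 (distinct).
General solution: u(n) = A·(-3)^n + B·(5)^n.
From u(0) = -3: A + B = -3.
From u(1) = 5: -3A + 5B = 5.
Solving: A = - \frac{5}{2}, B = - \frac{1}{2}.
So u(n) = - \frac{5 \left(-3\right)^{n}}{2} - \frac{5^{n}}{2}.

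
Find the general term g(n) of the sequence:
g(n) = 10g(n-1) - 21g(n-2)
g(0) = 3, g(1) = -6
Characteristic equation: x² - 10x + 21 = 0, which factors as (x - (7))(x - (3)) = 0.
Roots r₁ = 7, r₂ = 3 (distinct).
General solution: g(n) = A·(7)^n + B·(3)^n.
From g(0) = 3: A + B = 3.
From g(1) = -6: 7A + 3B = -6.
Solving: A = - \frac{15}{4}, B = \frac{27}{4}.
So g(n) = \frac{27 \cdot 3^{n}}{4} - \frac{15 \cdot 7^{n}}{4}.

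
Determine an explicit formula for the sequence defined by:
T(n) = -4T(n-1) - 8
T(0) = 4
First-order linear non-homogeneous.
Homogeneous solution: T_h(n) = A·(-4)^n.
Try constant particular solution T_p = K: K = -4K - 8 ⇒ K = - \frac{8}{5}.
General: T(n) = A·(-4)^n - \frac{8}{5}.
Apply T(0) = 4: A - \frac{8}{5} = 4 ⇒ A = \frac{28}{5}.
So T(n) = \frac{28 \left(-4\right)^{n}}{5} - \frac{8}{5}.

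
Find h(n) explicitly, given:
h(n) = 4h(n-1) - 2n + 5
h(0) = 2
First-order linear with linear forcing.
Homogeneous solution: h_h(n) = A·(4)^n.
Try particular h_p(n) = pn + q. Substituting:
  pn + q = 4(p(n-1) + q) - 2n + 5.
Matching the n-coefficient: p = 4p - 2 ⇒ p = \frac{2}{3}.
Matching constants: q = -4p + 4q + 5 ⇒ q = - \frac{7}{9}.
General: h(n) = A·(4)^n + \frac{2 n}{3} - \frac{7}{9}.
Apply h(0) = 2: A - \frac{7}{9} = 2 ⇒ A = \frac{25}{9}.
So h(n) = \frac{25 \cdot 4^{n}}{9} + \frac{2 n}{3} - \frac{7}{9}.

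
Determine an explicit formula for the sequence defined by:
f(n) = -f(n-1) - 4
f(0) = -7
First-order linear non-homogeneous.
Homogeneous solution: f_h(n) = A·(-1)^n.
Try constant particular solution f_p = K: K = -K - 4 ⇒ K = -2.
General: f(n) = A·(-1)^n - 2.
Apply f(0) = -7: A - 2 = -7 ⇒ A = -5.
So f(n) = - 5 \left(-1\right)^{n} - 2.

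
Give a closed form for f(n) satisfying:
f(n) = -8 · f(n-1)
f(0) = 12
Pure geometric recurrence with ratio -8.
By induction f(n) = f(0) · (-8)^n = 12 \left(-8\right)^{n}.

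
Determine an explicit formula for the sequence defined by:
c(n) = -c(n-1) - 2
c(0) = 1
First-order linear non-homogeneous.
Homogeneous solution: c_h(n) = A·(-1)^n.
Try constant particular solution c_p = K: K = -K - 2 ⇒ K = -1.
General: c(n) = A·(-1)^n - 1.
Apply c(0) = 1: A - 1 = 1 ⇒ A = 2.
So c(n) = 2 \left(-1\right)^{n} - 1.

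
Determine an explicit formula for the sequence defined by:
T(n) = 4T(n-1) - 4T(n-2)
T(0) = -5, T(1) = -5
Characteristic equation: x² - 4x + 4 = 0, which is (x - (2))².
Repeated root r = 2.
General solution: T(n) = (A + Bn)·(2)^n.
From T(0) = -5: A = -5.
From T(1) = -5: (A + B)·(2) = -5 ⇒ B = \frac{5}{2}.
So T(n) = \left(\frac{5 n}{2} - 5\right) \cdot (2)^n.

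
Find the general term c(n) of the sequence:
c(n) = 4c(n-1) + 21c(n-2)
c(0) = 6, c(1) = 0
Characteristic equation: x² - 4x - 21 = 0, which factors as (x - (7))(x - (-3)) = 0.
Roots r₁ = 7, r₂ = -3 (distinct).
General solution: c(n) = A·(7)^n + B·(-3)^n.
From c(0) = 6: A + B = 6.
From c(1) = 0: 7A - 3B = 0.
Solving: A = \frac{9}{5}, B = \frac{21}{5}.
So c(n) = \frac{21 \left(-3\right)^{n}}{5} + \frac{9 \cdot 7^{n}}{5}.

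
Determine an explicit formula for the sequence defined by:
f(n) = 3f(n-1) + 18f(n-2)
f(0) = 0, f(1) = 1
Characteristic equation: x² - 3x - 18 = 0, which factors as (x - (6))(x - (-3)) = 0.
Roots r₁ = 6, r₂ = -3 (distinct).
General solution: f(n) = A·(6)^n + B·(-3)^n.
From f(0) = 0: A + B = 0.
From f(1) = 1: 6A - 3B = 1.
Solving: A = \frac{1}{9}, B = - \frac{1}{9}.
So f(n) = - \frac{\left(-3\right)^{n}}{9} + \frac{6^{n}}{9}.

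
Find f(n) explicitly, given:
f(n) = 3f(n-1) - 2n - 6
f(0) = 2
First-order linear with linear forcing.
Homogeneous solution: f_h(n) = A·(3)^n.
Try particular f_p(n) = pn + q. Substituting:
  pn + q = 3(p(n-1) + q) - 2n - 6.
Matching the n-coefficient: p = 3p - 2 ⇒ p = 1.
Matching constants: q = -3p + 3q - 6 ⇒ q = \frac{9}{2}.
General: f(n) = A·(3)^n + n + \frac{9}{2}.
Apply f(0) = 2: A + \frac{9}{2} = 2 ⇒ A = - \frac{5}{2}.
So f(n) = - \frac{5 \cdot 3^{n}}{2} + n + \frac{9}{2}.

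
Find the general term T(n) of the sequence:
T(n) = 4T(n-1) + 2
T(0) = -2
First-order linear non-homogeneous.
Homogeneous solution: T_h(n) = A·(4)^n.
Try constant particular solution T_p = K: K = 4K + 2 ⇒ K = - \frac{2}{3}.
General: T(n) = A·(4)^n - \frac{2}{3}.
Apply T(0) = -2: A - \frac{2}{3} = -2 ⇒ A = - \frac{4}{3}.
So T(n) = - \frac{4 \cdot 4^{n}}{3} - \frac{2}{3}.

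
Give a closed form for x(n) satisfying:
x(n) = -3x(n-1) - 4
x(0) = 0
First-order linear non-homogeneous.
Homogeneous solution: x_h(n) = A·(-3)^n.
Try constant particular solution x_p = K: K = -3K - 4 ⇒ K = -1.
General: x(n) = A·(-3)^n - 1.
Apply x(0) = 0: A - 1 = 0 ⇒ A = 1.
So x(n) = \left(-3\right)^{n} - 1.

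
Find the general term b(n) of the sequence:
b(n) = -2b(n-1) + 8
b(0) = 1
First-order linear non-homogeneous.
Homogeneous solution: b_h(n) = A·(-2)^n.
Try constant particular solution b_p = K: K = -2K + 8 ⇒ K = \frac{8}{3}.
General: b(n) = A·(-2)^n + \frac{8}{3}.
Apply b(0) = 1: A + \frac{8}{3} = 1 ⇒ A = - \frac{5}{3}.
So b(n) = \frac{8}{3} - \frac{5 \left(-2\right)^{n}}{3}.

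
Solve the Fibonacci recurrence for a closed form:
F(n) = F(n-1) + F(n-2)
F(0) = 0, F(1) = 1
This is the Fibonacci sequence.
Characteristic equation: x² - x - 1 = 0; roots r₁ = \frac{1}{2} + \frac{\sqrt{5}}{2}, r₂ = \frac{1}{2} - \frac{\sqrt{5}}{2}.
General: F(n) = A·r₁^n + B·r₂^n. Solving with F(0)=0, F(1)=1 gives A = \frac{\sqrt{5}}{5}, B = - \frac{\sqrt{5}}{5}.
So F(n) = \frac{2^{- n} \sqrt{5} \left(- \left(1 - \sqrt{5}\right)^{n} + \left(1 + \sqrt{5}\right)^{n}\right)}{5}.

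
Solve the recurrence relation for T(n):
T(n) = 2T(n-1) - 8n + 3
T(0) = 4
First-order linear with linear forcing.
Homogeneous solution: T_h(n) = A·(2)^n.
Try particular T_p(n) = pn + q. Substituting:
  pn + q = 2(p(n-1) + q) - 8n + 3.
Matching the n-coefficient: p = 2p - 8 ⇒ p = 8.
Matching constants: q = -2p + 2q + 3 ⇒ q = 13.
General: T(n) = A·(2)^n + 8 n + 13.
Apply T(0) = 4: A + 13 = 4 ⇒ A = -9.
So T(n) = - 9 \cdot 2^{n} + 8 n + 13.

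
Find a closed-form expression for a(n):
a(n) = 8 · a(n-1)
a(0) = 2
Pure geometric recurrence with ratio 8.
By induction a(n) = a(0) · (8)^n = 2 \cdot 8^{n}.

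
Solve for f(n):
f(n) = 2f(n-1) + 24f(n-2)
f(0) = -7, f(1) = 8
Characteristic equation: x² - 2x - 24 = 0, which factors as (x - (6))(x - (-4)) = 0.
Roots r₁ = 6, r₂ = -4 (distinct).
General solution: f(n) = A·(6)^n + B·(-4)^n.
From f(0) = -7: A + B = -7.
From f(1) = 8: 6A - 4B = 8.
Solving: A = -2, B = -5.
So f(n) = - 5 \left(-4\right)^{n} - 2 \cdot 6^{n}.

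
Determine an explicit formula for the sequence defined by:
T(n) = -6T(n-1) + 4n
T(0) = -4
First-order linear with linear forcing.
Homogeneous solution: T_h(n) = A·(-6)^n.
Try particular T_p(n) = pn + q. Substituting:
  pn + q = -6(p(n-1) + q) + 4n.
Matching the n-coefficient: p = -6p + 4 ⇒ p = \frac{4}{7}.
Matching constants: q = 6p - 6q ⇒ q = \frac{24}{49}.
General: T(n) = A·(-6)^n + \frac{4 n}{7} + \frac{24}{49}.
Apply T(0) = -4: A + \frac{24}{49} = -4 ⇒ A = - \frac{220}{49}.
So T(n) = - \frac{220 \left(-6\right)^{n}}{49} + \frac{4 n}{7} + \frac{24}{49}.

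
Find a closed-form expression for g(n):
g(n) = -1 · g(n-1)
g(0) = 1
Pure geometric recurrence with ratio -1.
By induction g(n) = g(0) · (-1)^n = \left(-1\right)^{n}.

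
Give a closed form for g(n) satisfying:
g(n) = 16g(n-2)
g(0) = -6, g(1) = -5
Characteristic equation: x² - 16 = 0, which factors as (x - (4))(x - (-4)) = 0.
Roots r₁ = 4, r₂ = -4 (distinct).
General solution: g(n) = A·(4)^n + B·(-4)^n.
From g(0) = -6: A + B = -6.
From g(1) = -5: 4A - 4B = -5.
Solving: A = - \frac{29}{8}, B = - \frac{19}{8}.
So g(n) = - \frac{19 \left(-4\right)^{n}}{8} - \frac{29 \cdot 4^{n}}{8}.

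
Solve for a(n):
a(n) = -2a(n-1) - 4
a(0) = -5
First-order linear non-homogeneous.
Homogeneous solution: a_h(n) = A·(-2)^n.
Try constant particular solution a_p = K: K = -2K - 4 ⇒ K = - \frac{4}{3}.
General: a(n) = A·(-2)^n - \frac{4}{3}.
Apply a(0) = -5: A - \frac{4}{3} = -5 ⇒ A = - \frac{11}{3}.
So a(n) = - \frac{11 \left(-2\right)^{n}}{3} - \frac{4}{3}.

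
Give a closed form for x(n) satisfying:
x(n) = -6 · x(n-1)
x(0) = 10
Pure geometric recurrence with ratio -6.
By induction x(n) = x(0) · (-6)^n = 10 \left(-6\right)^{n}.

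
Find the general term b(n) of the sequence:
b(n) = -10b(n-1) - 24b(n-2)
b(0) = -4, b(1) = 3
Characteristic equation: x² + 10x + 24 = 0, which factors as (x - (-4))(x - (-6)) = 0.
Roots r₁ = -4, r₂ = -6 (distinct).
General solution: b(n) = A·(-4)^n + B·(-6)^n.
From b(0) = -4: A + B = -4.
From b(1) = 3: -4A - 6B = 3.
Solving: A = - \frac{21}{2}, B = \frac{13}{2}.
So b(n) = - \frac{21 \left(-4\right)^{n}}{2} + \frac{13 \left(-6\right)^{n}}{2}.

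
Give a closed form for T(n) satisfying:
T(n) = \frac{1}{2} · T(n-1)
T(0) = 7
Pure geometric recurrence with ratio \frac{1}{2}.
By induction T(n) = T(0) · (\frac{1}{2})^n = 7 \cdot 2^{- n}.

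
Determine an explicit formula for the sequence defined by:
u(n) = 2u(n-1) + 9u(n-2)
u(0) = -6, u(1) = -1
Characteristic equation: x² - 2x - 9 = 0.
Discriminant Δ = (2)² + 4·(9) = 40.
Roots r₁,₂ = (2 ± √40)/2, so r₁ = 1 + \sqrt{10}, r₂ = 1 - \sqrt{10}.
General solution: u(n) = A·r₁^n + B·r₂^n.
From the initial conditions, A + B = -6 and r₁A + r₂B = -1.
Since r₁ - r₂ = √40: A = (-1 - (-6)r₂)/√40 = -3 + \frac{\sqrt{10}}{4}, and B = -6 - A = -3 - \frac{\sqrt{10}}{4}.
So u(n) = \left(-3 + \frac{\sqrt{10}}{4}\right)\left(1 + \sqrt{10}\right)^n + \left(-3 - \frac{\sqrt{10}}{4}\right)\left(1 - \sqrt{10}\right)^n.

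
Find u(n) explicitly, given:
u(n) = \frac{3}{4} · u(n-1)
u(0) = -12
Pure geometric recurrence with ratio \frac{3}{4}.
By induction u(n) = u(0) · (\frac{3}{4})^n = - 12 \left(\frac{3}{4}\right)^{n}.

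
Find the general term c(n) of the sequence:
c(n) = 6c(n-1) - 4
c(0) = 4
First-order linear non-homogeneous.
Homogeneous solution: c_h(n) = A·(6)^n.
Try constant particular solution c_p = K: K = 6K - 4 ⇒ K = \frac{4}{5}.
General: c(n) = A·(6)^n + \frac{4}{5}.
Apply c(0) = 4: A + \frac{4}{5} = 4 ⇒ A = \frac{16}{5}.
So c(n) = \frac{16 \cdot 6^{n}}{5} + \frac{4}{5}.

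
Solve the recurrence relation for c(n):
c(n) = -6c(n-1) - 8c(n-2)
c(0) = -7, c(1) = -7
Characteristic equation: x² + 6x + 8 = 0, which factors as (x - (-4))(x - (-2)) = 0.
Roots r₁ = -4, r₂ = -2 (distinct).
General solution: c(n) = A·(-4)^n + B·(-2)^n.
From c(0) = -7: A + B = -7.
From c(1) = -7: -4A - 2B = -7.
Solving: A = \frac{21}{2}, B = - \frac{35}{2}.
So c(n) = - \frac{35 \left(-2\right)^{n}}{2} + \frac{21 \left(-4\right)^{n}}{2}.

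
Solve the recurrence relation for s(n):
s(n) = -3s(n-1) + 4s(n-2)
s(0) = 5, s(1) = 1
Characteristic equation: x² + 3x - 4 = 0, which factors as (x - (-4))(x - (1)) = 0.
Roots r₁ = -4, r₂ = 1 (distinct).
General solution: s(n) = A·(-4)^n + B·(1)^n.
From s(0) = 5: A + B = 5.
From s(1) = 1: -4A + B = 1.
Solving: A = \frac{4}{5}, B = \frac{21}{5}.
So s(n) = \frac{4 \left(-4\right)^{n}}{5} + \frac{21}{5}.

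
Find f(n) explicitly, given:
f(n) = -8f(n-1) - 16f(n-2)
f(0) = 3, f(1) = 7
Characteristic equation: x² + 8x + 16 = 0, which is (x - (-4))².
Repeated root r = -4.
General solution: f(n) = (A + Bn)·(-4)^n.
From f(0) = 3: A = 3.
From f(1) = 7: (A + B)·(-4) = 7 ⇒ B = - \frac{19}{4}.
So f(n) = \left(3 - \frac{19 n}{4}\right) \cdot (-4)^n.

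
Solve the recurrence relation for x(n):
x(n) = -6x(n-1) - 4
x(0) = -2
First-order linear non-homogeneous.
Homogeneous solution: x_h(n) = A·(-6)^n.
Try constant particular solution x_p = K: K = -6K - 4 ⇒ K = - \frac{4}{7}.
General: x(n) = A·(-6)^n - \frac{4}{7}.
Apply x(0) = -2: A - \frac{4}{7} = -2 ⇒ A = - \frac{10}{7}.
So x(n) = - \frac{10 \left(-6\right)^{n}}{7} - \frac{4}{7}.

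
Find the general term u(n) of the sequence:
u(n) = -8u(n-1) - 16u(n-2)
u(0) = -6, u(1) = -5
Characteristic equation: x² + 8x + 16 = 0, which is (x - (-4))².
Repeated root r = -4.
General solution: u(n) = (A + Bn)·(-4)^n.
From u(0) = -6: A = -6.
From u(1) = -5: (A + B)·(-4) = -5 ⇒ B = \frac{29}{4}.
So u(n) = \left(\frac{29 n}{4} - 6\right) \cdot (-4)^n.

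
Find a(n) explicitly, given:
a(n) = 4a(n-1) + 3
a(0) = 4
First-order linear non-homogeneous.
Homogeneous solution: a_h(n) = A·(4)^n.
Try constant particular solution a_p = K: K = 4K + 3 ⇒ K = -1.
General: a(n) = A·(4)^n - 1.
Apply a(0) = 4: A - 1 = 4 ⇒ A = 5.
So a(n) = 5 \cdot 4^{n} - 1.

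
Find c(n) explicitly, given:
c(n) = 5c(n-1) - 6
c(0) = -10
First-order linear non-homogeneous.
Homogeneous solution: c_h(n) = A·(5)^n.
Try constant particular solution c_p = K: K = 5K - 6 ⇒ K = \frac{3}{2}.
General: c(n) = A·(5)^n + \frac{3}{2}.
Apply c(0) = -10: A + \frac{3}{2} = -10 ⇒ A = - \frac{23}{2}.
So c(n) = \frac{3}{2} - \frac{23 \cdot 5^{n}}{2}.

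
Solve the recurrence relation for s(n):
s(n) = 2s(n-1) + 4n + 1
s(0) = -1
First-order linear with linear forcing.
Homogeneous solution: s_h(n) = A·(2)^n.
Try particular s_p(n) = pn + q. Substituting:
  pn + q = 2(p(n-1) + q) + 4n + 1.
Matching the n-coefficient: p = 2p + 4 ⇒ p = -4.
Matching constants: q = -2p + 2q + 1 ⇒ q = -9.
General: s(n) = A·(2)^n - 4 n - 9.
Apply s(0) = -1: A - 9 = -1 ⇒ A = 8.
So s(n) = 8 \cdot 2^{n} - 4 n - 9.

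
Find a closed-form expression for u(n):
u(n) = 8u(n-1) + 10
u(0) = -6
First-order linear non-homogeneous.
Homogeneous solution: u_h(n) = A·(8)^n.
Try constant particular solution u_p = K: K = 8K + 10 ⇒ K = - \frac{10}{7}.
General: u(n) = A·(8)^n - \frac{10}{7}.
Apply u(0) = -6: A - \frac{10}{7} = -6 ⇒ A = - \frac{32}{7}.
So u(n) = - \frac{32 \cdot 8^{n}}{7} - \frac{10}{7}.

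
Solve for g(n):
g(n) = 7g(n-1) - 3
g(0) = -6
First-order linear non-homogeneous.
Homogeneous solution: g_h(n) = A·(7)^n.
Try constant particular solution g_p = K: K = 7K - 3 ⇒ K = \frac{1}{2}.
General: g(n) = A·(7)^n + \frac{1}{2}.
Apply g(0) = -6: A + \frac{1}{2} = -6 ⇒ A = - \frac{13}{2}.
So g(n) = \frac{1}{2} - \frac{13 \cdot 7^{n}}{2}.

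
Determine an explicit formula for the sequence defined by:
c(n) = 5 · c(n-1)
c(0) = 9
Pure geometric recurrence with ratio 5.
By induction c(n) = c(0) · (5)^n = 9 \cdot 5^{n}.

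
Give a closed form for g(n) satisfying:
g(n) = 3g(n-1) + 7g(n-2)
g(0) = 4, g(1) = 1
Characteristic equation: x² - 3x - 7 = 0.
Discriminant Δ = (3)² + 4·(7) = 37.
Roots r₁,₂ = (3 ± √37)/2, so r₁ = \frac{3}{2} + \frac{\sqrt{37}}{2}, r₂ = \frac{3}{2} - \frac{\sqrt{37}}{2}.
General solution: g(n) = A·r₁^n + B·r₂^n.
From the initial conditions, A + B = 4 and r₁A + r₂B = 1.
Since r₁ - r₂ = √37: A = (1 - (4)r₂)/√37 = 2 - \frac{5 \sqrt{37}}{37}, and B = 4 - A = \frac{5 \sqrt{37}}{37} + 2.
So g(n) = \left(2 - \frac{5 \sqrt{37}}{37}\right)\left(\frac{3}{2} + \frac{\sqrt{37}}{2}\right)^n + \left(\frac{5 \sqrt{37}}{37} + 2\right)\left(\frac{3}{2} - \frac{\sqrt{37}}{2}\right)^n.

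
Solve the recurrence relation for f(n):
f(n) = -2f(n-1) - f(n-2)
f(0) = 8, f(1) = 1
Characteristic equation: x² + 2x + 1 = 0, which is (x - (-1))².
Repeated root r = -1.
General solution: f(n) = (A + Bn)·(-1)^n.
From f(0) = 8: A = 8.
From f(1) = 1: (A + B)·(-1) = 1 ⇒ B = -9.
So f(n) = \left(8 - 9 n\right) \cdot (-1)^n.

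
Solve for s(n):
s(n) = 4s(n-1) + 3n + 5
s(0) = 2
First-order linear with linear forcing.
Homogeneous solution: s_h(n) = A·(4)^n.
Try particular s_p(n) = pn + q. Substituting:
  pn + q = 4(p(n-1) + q) + 3n + 5.
Matching the n-coefficient: p = 4p + 3 ⇒ p = -1.
Matching constants: q = -4p + 4q + 5 ⇒ q = -3.
General: s(n) = A·(4)^n - n - 3.
Apply s(0) = 2: A - 3 = 2 ⇒ A = 5.
So s(n) = 5 \cdot 4^{n} - n - 3.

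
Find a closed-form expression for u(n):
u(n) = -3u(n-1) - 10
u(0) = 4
First-order linear non-homogeneous.
Homogeneous solution: u_h(n) = A·(-3)^n.
Try constant particular solution u_p = K: K = -3K - 10 ⇒ K = - \frac{5}{2}.
General: u(n) = A·(-3)^n - \frac{5}{2}.
Apply u(0) = 4: A - \frac{5}{2} = 4 ⇒ A = \frac{13}{2}.
So u(n) = \frac{13 \left(-3\right)^{n}}{2} - \frac{5}{2}.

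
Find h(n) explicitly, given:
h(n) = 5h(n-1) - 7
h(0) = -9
First-order linear non-homogeneous.
Homogeneous solution: h_h(n) = A·(5)^n.
Try constant particular solution h_p = K: K = 5K - 7 ⇒ K = \frac{7}{4}.
General: h(n) = A·(5)^n + \frac{7}{4}.
Apply h(0) = -9: A + \frac{7}{4} = -9 ⇒ A = - \frac{43}{4}.
So h(n) = \frac{7}{4} - \frac{43 \cdot 5^{n}}{4}.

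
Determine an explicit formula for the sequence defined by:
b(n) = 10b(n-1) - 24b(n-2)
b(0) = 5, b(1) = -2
Characteristic equation: x² - 10x + 24 = 0, which factors as (x - (6))(x - (4)) = 0.
Roots r₁ = 6, r₂ = 4 (distinct).
General solution: b(n) = A·(6)^n + B·(4)^n.
From b(0) = 5: A + B = 5.
From b(1) = -2: 6A + 4B = -2.
Solving: A = -11, B = 16.
So b(n) = 16 \cdot 4^{n} - 11 \cdot 6^{n}.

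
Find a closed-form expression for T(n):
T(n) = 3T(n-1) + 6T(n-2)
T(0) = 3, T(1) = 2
Characteristic equation: x² - 3x - 6 = 0.
Discriminant Δ = (3)² + 4·(6) = 33.
Roots r₁,₂ = (3 ± √33)/2, so r₁ = \frac{3}{2} + \frac{\sqrt{33}}{2}, r₂ = \frac{3}{2} - \frac{\sqrt{33}}{2}.
General solution: T(n) = A·r₁^n + B·r₂^n.
From the initial conditions, A + B = 3 and r₁A + r₂B = 2.
Since r₁ - r₂ = √33: A = (2 - (3)r₂)/√33 = \frac{3}{2} - \frac{5 \sqrt{33}}{66}, and B = 3 - A = \frac{5 \sqrt{33}}{66} + \frac{3}{2}.
So T(n) = \left(\frac{3}{2} - \frac{5 \sqrt{33}}{66}\right)\left(\frac{3}{2} + \frac{\sqrt{33}}{2}\right)^n + \left(\frac{5 \sqrt{33}}{66} + \frac{3}{2}\right)\left(\frac{3}{2} - \frac{\sqrt{33}}{2}\right)^n.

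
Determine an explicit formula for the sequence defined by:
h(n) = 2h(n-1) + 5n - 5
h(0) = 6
First-order linear with linear forcing.
Homogeneous solution: h_h(n) = A·(2)^n.
Try particular h_p(n) = pn + q. Substituting:
  pn + q = 2(p(n-1) + q) + 5n - 5.
Matching the n-coefficient: p = 2p + 5 ⇒ p = -5.
Matching constants: q = -2p + 2q - 5 ⇒ q = -5.
General: h(n) = A·(2)^n - 5 n - 5.
Apply h(0) = 6: A - 5 = 6 ⇒ A = 11.
So h(n) = 11 \cdot 2^{n} - 5 n - 5.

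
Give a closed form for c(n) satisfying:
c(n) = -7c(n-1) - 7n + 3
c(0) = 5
First-order linear with linear forcing.
Homogeneous solution: c_h(n) = A·(-7)^n.
Try particular c_p(n) = pn + q. Substituting:
  pn + q = -7(p(n-1) + q) - 7n + 3.
Matching the n-coefficient: p = -7p - 7 ⇒ p = - \frac{7}{8}.
Matching constants: q = 7p - 7q + 3 ⇒ q = - \frac{25}{64}.
General: c(n) = A·(-7)^n - \frac{7 n}{8} - \frac{25}{64}.
Apply c(0) = 5: A - \frac{25}{64} = 5 ⇒ A = \frac{345}{64}.
So c(n) = \frac{345 \left(-7\right)^{n}}{64} - \frac{7 n}{8} - \frac{25}{64}.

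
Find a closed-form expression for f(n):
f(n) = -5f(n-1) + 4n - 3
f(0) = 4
First-order linear with linear forcing.
Homogeneous solution: f_h(n) = A·(-5)^n.
Try particular f_p(n) = pn + q. Substituting:
  pn + q = -5(p(n-1) + q) + 4n - 3.
Matching the n-coefficient: p = -5p + 4 ⇒ p = \frac{2}{3}.
Matching constants: q = 5p - 5q - 3 ⇒ q = \frac{1}{18}.
General: f(n) = A·(-5)^n + \frac{2 n}{3} + \frac{1}{18}.
Apply f(0) = 4: A + \frac{1}{18} = 4 ⇒ A = \frac{71}{18}.
So f(n) = \frac{71 \left(-5\right)^{n}}{18} + \frac{2 n}{3} + \frac{1}{18}.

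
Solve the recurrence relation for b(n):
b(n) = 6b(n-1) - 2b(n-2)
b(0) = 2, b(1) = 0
Characteristic equation: x² - 6x + 2 = 0.
Discriminant Δ = (6)² + 4·(-2) = 28.
Roots r₁,₂ = (6 ± √28)/2, so r₁ = \sqrt{7} + 3, r₂ = 3 - \sqrt{7}.
General solution: b(n) = A·r₁^n + B·r₂^n.
From the initial conditions, A + B = 2 and r₁A + r₂B = 0.
Since r₁ - r₂ = √28: A = (0 - (2)r₂)/√28 = 1 - \frac{3 \sqrt{7}}{7}, and B = 2 - A = 1 + \frac{3 \sqrt{7}}{7}.
So b(n) = \left(1 - \frac{3 \sqrt{7}}{7}\right)\left(\sqrt{7} + 3\right)^n + \left(1 + \frac{3 \sqrt{7}}{7}\right)\left(3 - \sqrt{7}\right)^n.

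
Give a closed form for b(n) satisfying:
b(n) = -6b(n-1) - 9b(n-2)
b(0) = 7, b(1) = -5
Characteristic equation: x² + 6x + 9 = 0, which is (x - (-3))².
Repeated root r = -3.
General solution: b(n) = (A + Bn)·(-3)^n.
From b(0) = 7: A = 7.
From b(1) = -5: (A + B)·(-3) = -5 ⇒ B = - \frac{16}{3}.
So b(n) = \left(7 - \frac{16 n}{3}\right) \cdot (-3)^n.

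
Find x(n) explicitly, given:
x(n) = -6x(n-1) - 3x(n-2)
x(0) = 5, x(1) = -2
Characteristic equation: x² + 6x + 3 = 0.
Discriminant Δ = (-6)² + 4·(-3) = 24.
Roots r₁,₂ = (-6 ± √24)/2, so r₁ = -3 + \sqrt{6}, r₂ = -3 - \sqrt{6}.
General solution: x(n) = A·r₁^n + B·r₂^n.
From the initial conditions, A + B = 5 and r₁A + r₂B = -2.
Since r₁ - r₂ = √24: A = (-2 - (5)r₂)/√24 = \frac{5}{2} + \frac{13 \sqrt{6}}{12}, and B = 5 - A = \frac{5}{2} - \frac{13 \sqrt{6}}{12}.
So x(n) = \left(\frac{5}{2} + \frac{13 \sqrt{6}}{12}\right)\left(-3 + \sqrt{6}\right)^n + \left(\frac{5}{2} - \frac{13 \sqrt{6}}{12}\right)\left(-3 - \sqrt{6}\right)^n.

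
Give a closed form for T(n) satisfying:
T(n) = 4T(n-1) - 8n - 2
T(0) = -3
First-order linear with linear forcing.
Homogeneous solution: T_h(n) = A·(4)^n.
Try particular T_p(n) = pn + q. Substituting:
  pn + q = 4(p(n-1) + q) - 8n - 2.
Matching the n-coefficient: p = 4p - 8 ⇒ p = \frac{8}{3}.
Matching constants: q = -4p + 4q - 2 ⇒ q = \frac{38}{9}.
General: T(n) = A·(4)^n + \frac{8 n}{3} + \frac{38}{9}.
Apply T(0) = -3: A + \frac{38}{9} = -3 ⇒ A = - \frac{65}{9}.
So T(n) = - \frac{65 \cdot 4^{n}}{9} + \frac{8 n}{3} + \frac{38}{9}.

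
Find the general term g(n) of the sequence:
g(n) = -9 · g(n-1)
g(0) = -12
Pure geometric recurrence with ratio -9.
By induction g(n) = g(0) · (-9)^n = - 12 \left(-9\right)^{n}.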